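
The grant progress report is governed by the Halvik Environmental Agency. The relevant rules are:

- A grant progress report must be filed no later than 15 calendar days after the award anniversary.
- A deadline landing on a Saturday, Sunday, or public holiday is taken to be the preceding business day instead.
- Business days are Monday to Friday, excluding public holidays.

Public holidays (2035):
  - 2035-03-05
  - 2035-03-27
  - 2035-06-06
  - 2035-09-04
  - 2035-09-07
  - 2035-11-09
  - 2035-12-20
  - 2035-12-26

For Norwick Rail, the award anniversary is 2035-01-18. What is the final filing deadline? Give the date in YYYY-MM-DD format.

From 2035-01-18, 15 calendar days later is 2035-02-02.
2035-02-02 falls on a Friday, which is a business day, so no adjustment is needed.
Final deadline: 2035-02-02.

2035-02-02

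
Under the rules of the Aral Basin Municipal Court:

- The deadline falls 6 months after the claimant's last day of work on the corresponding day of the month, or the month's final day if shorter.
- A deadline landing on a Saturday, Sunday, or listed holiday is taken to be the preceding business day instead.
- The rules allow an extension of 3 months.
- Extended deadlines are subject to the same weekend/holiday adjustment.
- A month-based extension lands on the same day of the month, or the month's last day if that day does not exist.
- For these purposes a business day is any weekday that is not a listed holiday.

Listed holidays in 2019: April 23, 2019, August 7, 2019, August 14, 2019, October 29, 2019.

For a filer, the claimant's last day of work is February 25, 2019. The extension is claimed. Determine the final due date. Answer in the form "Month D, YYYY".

6 months after February 25, 2019, on the same day of the month, is August 25, 2019.
August 25, 2019 is a Sunday; the preceding business day is August 23, 2019 (Friday).
Add 3 months to August 23, 2019: November 23, 2019.
November 23, 2019 is a Saturday, so it moves to the preceding business day, November 22, 2019 (Friday).
So the filing is due November 22, 2019.

November 22, 2019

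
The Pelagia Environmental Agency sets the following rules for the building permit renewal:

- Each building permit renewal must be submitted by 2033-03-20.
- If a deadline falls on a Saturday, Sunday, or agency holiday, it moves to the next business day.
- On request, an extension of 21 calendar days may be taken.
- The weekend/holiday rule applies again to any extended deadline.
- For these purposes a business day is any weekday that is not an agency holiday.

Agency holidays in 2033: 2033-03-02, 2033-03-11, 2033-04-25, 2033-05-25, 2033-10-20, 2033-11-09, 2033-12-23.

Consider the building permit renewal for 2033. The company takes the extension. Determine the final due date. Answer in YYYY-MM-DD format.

The statutory due date is 2033-03-20.
2033-03-20 is a Sunday; the next business day is 2033-03-21 (Monday).
Add the 21 calendar-day extension to 2033-03-21: 2033-04-11.
2033-04-11 (Monday) is already a business day.
Final deadline: 2033-04-11.

2033-04-11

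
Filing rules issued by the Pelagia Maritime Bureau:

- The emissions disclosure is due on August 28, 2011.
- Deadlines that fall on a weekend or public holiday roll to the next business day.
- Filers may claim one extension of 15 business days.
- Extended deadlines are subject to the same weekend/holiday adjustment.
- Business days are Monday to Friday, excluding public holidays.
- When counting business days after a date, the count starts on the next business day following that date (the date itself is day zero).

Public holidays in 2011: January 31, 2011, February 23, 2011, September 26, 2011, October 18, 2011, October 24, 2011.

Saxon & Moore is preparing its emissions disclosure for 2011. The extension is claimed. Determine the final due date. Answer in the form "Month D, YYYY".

The statutory due date is August 28, 2011.
Because August 28, 2011 is a Sunday, the deadline becomes August 29, 2011 (Monday).
Applying the 15-business-day extension: 15 business days after August 29, 2011 is September 19, 2011.
September 19, 2011 (Monday) is already a business day.
The final due date is September 19, 2011.

September 19, 2011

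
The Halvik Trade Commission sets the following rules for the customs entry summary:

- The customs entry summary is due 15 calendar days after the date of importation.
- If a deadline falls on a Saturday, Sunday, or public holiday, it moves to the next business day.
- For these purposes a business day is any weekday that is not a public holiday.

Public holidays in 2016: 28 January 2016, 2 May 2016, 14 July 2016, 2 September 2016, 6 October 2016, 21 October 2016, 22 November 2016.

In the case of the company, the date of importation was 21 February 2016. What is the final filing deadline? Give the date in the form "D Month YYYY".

Trigger date 21 February 2016 + 15 calendar days = 7 March 2016.
7 March 2016 falls on a Monday, which is a business day, so no adjustment is needed.
Final deadline: 7 March 2016.

7 March 2016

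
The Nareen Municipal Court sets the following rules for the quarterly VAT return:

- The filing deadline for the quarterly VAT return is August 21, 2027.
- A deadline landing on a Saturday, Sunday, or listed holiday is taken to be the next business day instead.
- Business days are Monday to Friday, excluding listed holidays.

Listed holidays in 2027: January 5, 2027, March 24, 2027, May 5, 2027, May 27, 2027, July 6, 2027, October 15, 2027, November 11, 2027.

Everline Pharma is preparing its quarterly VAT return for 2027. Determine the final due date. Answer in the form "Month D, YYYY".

Start from the fixed due date, August 21, 2027.
August 21, 2027 is a Saturday, so it moves to the next business day, August 23, 2027 (Monday).
Deadline: August 23, 2027.

August 23, 2027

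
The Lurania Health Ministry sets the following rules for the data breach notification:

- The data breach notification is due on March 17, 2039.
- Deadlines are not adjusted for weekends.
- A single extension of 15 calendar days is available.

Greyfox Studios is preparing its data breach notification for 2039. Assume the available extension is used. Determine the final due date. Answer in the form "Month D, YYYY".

The statutory due date is March 17, 2039.
No adjustment is made for weekends or holidays, so March 17, 2039 stands.
With the 15-day extension, March 17, 2039 becomes April 1, 2039.
April 1, 2039 is a Friday; no weekend or holiday adjustment applies.
The final due date is April 1, 2039.

April 1, 2039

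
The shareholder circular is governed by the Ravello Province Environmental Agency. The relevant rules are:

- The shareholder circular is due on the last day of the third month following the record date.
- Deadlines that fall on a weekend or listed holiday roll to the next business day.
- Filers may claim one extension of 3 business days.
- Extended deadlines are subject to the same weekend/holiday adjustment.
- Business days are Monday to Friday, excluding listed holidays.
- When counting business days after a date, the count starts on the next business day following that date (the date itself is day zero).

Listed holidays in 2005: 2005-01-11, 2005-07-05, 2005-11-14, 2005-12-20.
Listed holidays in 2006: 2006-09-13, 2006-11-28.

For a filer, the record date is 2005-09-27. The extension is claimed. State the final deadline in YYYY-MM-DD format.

2006-01-05

3 months after 2005-09-27 falls in December 2005; the last day of that month is 2005-12-31.
Because 2005-12-31 is a Saturday, the deadline becomes 2006-01-02 (Monday).
Counting 3 further business days from 2006-01-02 reaches 2006-01-05.
2006-01-05 is a Thursday and not a listed holiday, so it stands.
Deadline: 2006-01-05.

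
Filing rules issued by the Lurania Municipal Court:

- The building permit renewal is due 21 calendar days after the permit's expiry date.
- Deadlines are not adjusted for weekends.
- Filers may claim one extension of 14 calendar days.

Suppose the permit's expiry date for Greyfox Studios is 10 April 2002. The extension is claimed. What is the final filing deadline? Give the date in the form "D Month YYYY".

15 May 2002

Adding 21 calendar days to 10 April 2002 gives 1 May 2002.
1 May 2002 is a Wednesday; no weekend or holiday adjustment applies.
The 14-calendar-day extension moves the deadline from 1 May 2002 to 15 May 2002.
No adjustment is made for weekends or holidays, so 15 May 2002 stands.
Deadline: 15 May 2002.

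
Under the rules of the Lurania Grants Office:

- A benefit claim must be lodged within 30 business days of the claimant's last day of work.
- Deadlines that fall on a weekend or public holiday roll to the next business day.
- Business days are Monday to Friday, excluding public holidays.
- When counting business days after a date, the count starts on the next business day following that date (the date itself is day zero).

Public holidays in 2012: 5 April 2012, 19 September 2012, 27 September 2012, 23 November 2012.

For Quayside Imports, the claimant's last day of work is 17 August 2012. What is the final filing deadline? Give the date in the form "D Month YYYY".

2 October 2012

Starting the day after 17 August 2012 and counting 30 business days lands on 2 October 2012.
2 October 2012 falls on a Tuesday, which is a business day, so no adjustment is needed.
The final due date is 2 October 2012.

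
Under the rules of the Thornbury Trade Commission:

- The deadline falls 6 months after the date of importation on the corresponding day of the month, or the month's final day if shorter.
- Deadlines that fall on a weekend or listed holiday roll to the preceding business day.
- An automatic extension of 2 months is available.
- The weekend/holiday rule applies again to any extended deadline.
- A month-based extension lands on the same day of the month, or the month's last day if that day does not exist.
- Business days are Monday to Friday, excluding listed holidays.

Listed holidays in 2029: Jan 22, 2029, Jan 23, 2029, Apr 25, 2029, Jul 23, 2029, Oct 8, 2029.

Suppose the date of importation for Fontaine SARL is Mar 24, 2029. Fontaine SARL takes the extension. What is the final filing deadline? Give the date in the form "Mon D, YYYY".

Nov 23, 2029

6 months after Mar 24, 2029, on the same day of the month, is Sep 24, 2029.
Sep 24, 2029 falls on a Monday, which is a business day, so no adjustment is needed.
The 2 months extension carries Sep 24, 2029 to Nov 24, 2029.
Because Nov 24, 2029 is a Saturday, the deadline becomes Nov 23, 2029 (Friday).
Final deadline: Nov 23, 2029.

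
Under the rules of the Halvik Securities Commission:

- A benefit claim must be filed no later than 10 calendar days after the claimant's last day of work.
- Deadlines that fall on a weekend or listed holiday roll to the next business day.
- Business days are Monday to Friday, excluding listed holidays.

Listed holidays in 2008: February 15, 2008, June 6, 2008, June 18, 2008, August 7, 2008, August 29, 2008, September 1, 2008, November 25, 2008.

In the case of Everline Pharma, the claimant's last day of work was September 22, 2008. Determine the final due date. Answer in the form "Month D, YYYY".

Adding 10 calendar days to September 22, 2008 gives October 2, 2008.
October 2, 2008 (Thursday) is already a business day.
So the filing is due October 2, 2008.

October 2, 2008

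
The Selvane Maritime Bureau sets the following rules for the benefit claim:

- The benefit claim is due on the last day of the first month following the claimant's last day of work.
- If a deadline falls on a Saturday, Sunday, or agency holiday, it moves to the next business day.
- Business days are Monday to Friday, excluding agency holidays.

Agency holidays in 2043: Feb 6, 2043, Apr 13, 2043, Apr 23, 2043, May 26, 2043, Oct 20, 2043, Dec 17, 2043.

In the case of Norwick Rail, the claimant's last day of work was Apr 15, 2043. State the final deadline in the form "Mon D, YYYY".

The first month after Apr 15, 2043 is May 2043, whose last day is May 31, 2043.
May 31, 2043 is a Sunday, so it moves to the next business day, Jun 1, 2043 (Monday).
The final due date is Jun 1, 2043.

Jun 1, 2043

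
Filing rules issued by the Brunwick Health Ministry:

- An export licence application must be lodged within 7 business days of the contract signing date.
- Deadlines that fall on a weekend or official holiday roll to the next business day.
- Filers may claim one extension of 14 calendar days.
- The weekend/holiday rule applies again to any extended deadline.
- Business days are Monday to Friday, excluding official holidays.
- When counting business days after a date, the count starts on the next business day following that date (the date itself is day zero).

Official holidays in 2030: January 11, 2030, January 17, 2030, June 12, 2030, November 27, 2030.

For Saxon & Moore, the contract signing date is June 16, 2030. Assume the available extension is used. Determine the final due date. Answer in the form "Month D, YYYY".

July 9, 2030

7 business days after June 16, 2030, excluding weekends and holidays, is June 25, 2030.
June 25, 2030 (Tuesday) is already a business day.
Applying the 14-calendar-day extension: June 25, 2030 + 14 days = July 9, 2030.
July 9, 2030 (Tuesday) is already a business day.
Deadline: July 9, 2030.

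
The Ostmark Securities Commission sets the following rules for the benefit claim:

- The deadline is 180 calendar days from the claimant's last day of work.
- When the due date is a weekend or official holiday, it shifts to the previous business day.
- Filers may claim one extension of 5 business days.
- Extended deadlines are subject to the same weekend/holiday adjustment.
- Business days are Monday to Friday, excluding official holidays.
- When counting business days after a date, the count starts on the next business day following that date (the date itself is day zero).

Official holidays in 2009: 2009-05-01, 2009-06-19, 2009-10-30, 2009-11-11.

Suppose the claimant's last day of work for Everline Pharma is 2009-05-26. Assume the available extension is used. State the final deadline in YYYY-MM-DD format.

Trigger date 2009-05-26 + 180 calendar days = 2009-11-22.
2009-11-22 falls on a Sunday. Rolling to the preceding business day gives 2009-11-20, a Friday.
Counting 5 further business days from 2009-11-20 reaches 2009-11-27.
2009-11-27 is a Friday and not a listed holiday, so it stands.
So the filing is due 2009-11-27.

2009-11-27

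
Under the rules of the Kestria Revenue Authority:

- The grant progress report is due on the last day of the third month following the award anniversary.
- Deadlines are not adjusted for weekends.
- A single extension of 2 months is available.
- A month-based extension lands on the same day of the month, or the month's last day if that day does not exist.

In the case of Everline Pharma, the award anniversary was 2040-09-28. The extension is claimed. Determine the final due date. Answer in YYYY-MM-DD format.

3 months after 2040-09-28 is December 2040; that month ends on 2040-12-31.
No adjustment is made for weekends or holidays, so 2040-12-31 stands.
Applying the 2 months extension: 2 months after 2040-12-31 is 2041-02-28 (day 31 does not exist in February, so the month's last day is used).
2041-02-28 falls on a Thursday. The rules make no weekend/holiday allowance, so it remains 2041-02-28.
The final due date is 2041-02-28.

2041-02-28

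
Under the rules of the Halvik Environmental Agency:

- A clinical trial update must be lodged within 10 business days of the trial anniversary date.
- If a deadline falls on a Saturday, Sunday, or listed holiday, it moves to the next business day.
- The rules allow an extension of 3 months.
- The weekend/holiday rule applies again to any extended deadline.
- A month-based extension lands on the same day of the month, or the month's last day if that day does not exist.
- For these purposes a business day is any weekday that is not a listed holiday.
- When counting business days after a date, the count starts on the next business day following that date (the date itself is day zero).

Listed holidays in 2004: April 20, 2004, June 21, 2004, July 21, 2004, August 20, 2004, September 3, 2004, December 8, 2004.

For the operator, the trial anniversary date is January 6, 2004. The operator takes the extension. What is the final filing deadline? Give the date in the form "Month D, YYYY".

April 21, 2004

Counting 10 business days after January 6, 2004 (skipping weekends and listed holidays) reaches January 20, 2004.
Since January 20, 2004 is a Tuesday and not a holiday, the date is unchanged.
Add 3 months to January 20, 2004: April 20, 2004.
April 20, 2004 falls on a listed holiday. Rolling to the next business day gives April 21, 2004, a Wednesday.
Final deadline: April 21, 2004.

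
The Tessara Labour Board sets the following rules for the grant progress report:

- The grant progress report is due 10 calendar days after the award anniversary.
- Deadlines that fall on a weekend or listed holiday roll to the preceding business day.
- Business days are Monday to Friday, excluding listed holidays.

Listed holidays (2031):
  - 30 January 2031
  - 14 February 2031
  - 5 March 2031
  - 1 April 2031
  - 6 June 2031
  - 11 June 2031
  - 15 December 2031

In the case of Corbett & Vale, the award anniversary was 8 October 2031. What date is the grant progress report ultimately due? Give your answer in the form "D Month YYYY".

Trigger date 8 October 2031 + 10 calendar days = 18 October 2031.
18 October 2031 falls on a Saturday. Rolling to the preceding business day gives 17 October 2031, a Friday.
So the filing is due 17 October 2031.

17 October 2031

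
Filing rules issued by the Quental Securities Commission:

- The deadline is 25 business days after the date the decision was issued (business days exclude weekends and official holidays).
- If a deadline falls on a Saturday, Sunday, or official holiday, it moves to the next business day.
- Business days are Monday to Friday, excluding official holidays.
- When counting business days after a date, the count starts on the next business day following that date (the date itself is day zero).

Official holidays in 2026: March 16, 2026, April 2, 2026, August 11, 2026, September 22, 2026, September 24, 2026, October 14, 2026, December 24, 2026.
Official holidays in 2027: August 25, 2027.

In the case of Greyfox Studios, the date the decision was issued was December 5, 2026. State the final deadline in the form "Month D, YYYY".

Counting 25 business days after December 5, 2026 (skipping weekends and listed holidays) reaches January 11, 2027.
Since January 11, 2027 is a Monday and not a holiday, the date is unchanged.
Final deadline: January 11, 2027.

January 11, 2027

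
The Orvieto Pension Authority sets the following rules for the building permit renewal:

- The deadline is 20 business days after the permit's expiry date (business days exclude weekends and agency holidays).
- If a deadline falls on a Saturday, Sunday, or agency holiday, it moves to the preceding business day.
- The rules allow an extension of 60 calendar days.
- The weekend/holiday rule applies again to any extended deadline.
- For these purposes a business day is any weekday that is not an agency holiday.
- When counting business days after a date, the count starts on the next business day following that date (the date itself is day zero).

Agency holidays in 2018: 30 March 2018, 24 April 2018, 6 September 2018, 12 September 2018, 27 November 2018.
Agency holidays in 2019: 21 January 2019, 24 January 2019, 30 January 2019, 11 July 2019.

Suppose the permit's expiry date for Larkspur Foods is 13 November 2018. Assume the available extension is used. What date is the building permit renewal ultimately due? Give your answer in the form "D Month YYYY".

8 February 2019

Starting the day after 13 November 2018 and counting 20 business days lands on 12 December 2018.
12 December 2018 is a Wednesday and not a listed holiday, so it stands.
Add the 60 calendar-day extension to 12 December 2018: 10 February 2019.
10 February 2019 falls on a Sunday. Rolling to the preceding business day gives 8 February 2019, a Friday.
Final deadline: 8 February 2019.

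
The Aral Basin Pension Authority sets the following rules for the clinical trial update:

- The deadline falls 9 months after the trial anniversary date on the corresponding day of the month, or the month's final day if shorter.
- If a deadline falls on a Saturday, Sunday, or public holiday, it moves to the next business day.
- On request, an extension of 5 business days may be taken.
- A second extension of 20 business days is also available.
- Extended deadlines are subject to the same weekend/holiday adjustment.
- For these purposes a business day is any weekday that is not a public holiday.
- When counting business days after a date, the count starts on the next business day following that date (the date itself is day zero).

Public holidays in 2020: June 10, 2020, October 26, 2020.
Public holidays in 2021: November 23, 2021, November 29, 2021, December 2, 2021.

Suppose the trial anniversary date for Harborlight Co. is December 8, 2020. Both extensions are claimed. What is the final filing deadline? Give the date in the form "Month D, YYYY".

Moving 9 months forward from December 8, 2020 on the corresponding day gives September 8, 2021.
September 8, 2021 falls on a Wednesday, which is a business day, so no adjustment is needed.
Counting 5 further business days from September 8, 2021 reaches September 15, 2021.
September 15, 2021 falls on a Wednesday, which is a business day, so no adjustment is needed.
Counting 20 further business days from September 15, 2021 reaches October 13, 2021.
October 13, 2021 (Wednesday) is already a business day.
Final deadline: October 13, 2021.

October 13, 2021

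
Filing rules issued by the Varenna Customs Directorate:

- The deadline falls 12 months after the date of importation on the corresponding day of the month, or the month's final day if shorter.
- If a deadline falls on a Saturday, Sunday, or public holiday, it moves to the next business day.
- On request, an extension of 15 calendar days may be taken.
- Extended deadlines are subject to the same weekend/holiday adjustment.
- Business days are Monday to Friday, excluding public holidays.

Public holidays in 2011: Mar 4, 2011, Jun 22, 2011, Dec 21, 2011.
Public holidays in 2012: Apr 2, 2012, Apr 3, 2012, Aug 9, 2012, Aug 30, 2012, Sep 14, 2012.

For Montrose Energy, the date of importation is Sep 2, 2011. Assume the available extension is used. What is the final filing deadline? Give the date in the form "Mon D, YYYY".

Sep 18, 2012

12 months from Sep 2, 2011 is Sep 2, 2012.
Sep 2, 2012 is a Sunday; the next business day is Sep 3, 2012 (Monday).
With the 15-day extension, Sep 3, 2012 becomes Sep 18, 2012.
Sep 18, 2012 falls on a Tuesday, which is a business day, so no adjustment is needed.
So the filing is due Sep 18, 2012.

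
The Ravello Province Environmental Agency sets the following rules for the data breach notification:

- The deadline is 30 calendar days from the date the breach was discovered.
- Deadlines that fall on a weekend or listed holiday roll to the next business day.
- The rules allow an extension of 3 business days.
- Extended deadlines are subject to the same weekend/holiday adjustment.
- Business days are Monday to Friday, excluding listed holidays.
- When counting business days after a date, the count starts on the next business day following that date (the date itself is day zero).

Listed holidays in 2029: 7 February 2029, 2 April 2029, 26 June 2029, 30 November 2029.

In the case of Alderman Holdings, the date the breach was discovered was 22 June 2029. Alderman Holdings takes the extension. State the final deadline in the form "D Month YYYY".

30 calendar days after 22 June 2029 is 22 July 2029.
Because 22 July 2029 is a Sunday, the deadline becomes 23 July 2029 (Monday).
Applying the 3-business-day extension: 3 business days after 23 July 2029 is 26 July 2029.
26 July 2029 is a Thursday and not a listed holiday, so it stands.
Deadline: 26 July 2029.

26 July 2029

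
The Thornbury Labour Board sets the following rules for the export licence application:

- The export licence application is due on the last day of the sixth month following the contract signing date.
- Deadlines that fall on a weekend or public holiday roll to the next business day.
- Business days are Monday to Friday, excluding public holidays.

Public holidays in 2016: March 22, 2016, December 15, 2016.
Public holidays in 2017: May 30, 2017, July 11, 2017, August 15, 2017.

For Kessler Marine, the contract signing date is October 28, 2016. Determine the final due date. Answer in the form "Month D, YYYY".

May 1, 2017

The sixth month after October 28, 2016 is April 2017, whose last day is April 30, 2017.
April 30, 2017 is a Sunday, so it moves to the next business day, May 1, 2017 (Monday).
The final due date is May 1, 2017.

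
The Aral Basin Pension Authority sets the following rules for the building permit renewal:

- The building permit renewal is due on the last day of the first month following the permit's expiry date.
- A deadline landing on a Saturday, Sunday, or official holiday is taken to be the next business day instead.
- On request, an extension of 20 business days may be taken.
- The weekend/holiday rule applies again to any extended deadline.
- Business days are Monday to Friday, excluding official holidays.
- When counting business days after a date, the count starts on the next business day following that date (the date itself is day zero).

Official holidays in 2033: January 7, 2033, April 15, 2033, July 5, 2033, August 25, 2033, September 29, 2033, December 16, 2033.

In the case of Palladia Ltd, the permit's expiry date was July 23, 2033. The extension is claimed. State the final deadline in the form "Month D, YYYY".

September 28, 2033

1 month after July 23, 2033 is August 2033; that month ends on August 31, 2033.
August 31, 2033 falls on a Wednesday, which is a business day, so no adjustment is needed.
Counting 20 further business days from August 31, 2033 reaches September 28, 2033.
September 28, 2033 is a Wednesday and not a listed holiday, so it stands.
Deadline: September 28, 2033.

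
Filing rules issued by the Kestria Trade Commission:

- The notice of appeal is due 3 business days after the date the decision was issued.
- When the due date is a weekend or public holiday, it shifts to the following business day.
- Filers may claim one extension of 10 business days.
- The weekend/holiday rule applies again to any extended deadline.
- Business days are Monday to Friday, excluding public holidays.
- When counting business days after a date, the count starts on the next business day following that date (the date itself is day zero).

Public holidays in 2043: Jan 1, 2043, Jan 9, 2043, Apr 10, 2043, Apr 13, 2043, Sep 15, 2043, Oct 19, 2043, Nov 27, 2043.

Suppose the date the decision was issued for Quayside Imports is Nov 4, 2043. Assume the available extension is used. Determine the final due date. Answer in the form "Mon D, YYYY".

Nov 23, 2043

3 business days after Nov 4, 2043, excluding weekends and holidays, is Nov 9, 2043.
Nov 9, 2043 (Monday) is already a business day.
Counting 10 further business days from Nov 9, 2043 reaches Nov 23, 2043.
Nov 23, 2043 (Monday) is already a business day.
Final deadline: Nov 23, 2043.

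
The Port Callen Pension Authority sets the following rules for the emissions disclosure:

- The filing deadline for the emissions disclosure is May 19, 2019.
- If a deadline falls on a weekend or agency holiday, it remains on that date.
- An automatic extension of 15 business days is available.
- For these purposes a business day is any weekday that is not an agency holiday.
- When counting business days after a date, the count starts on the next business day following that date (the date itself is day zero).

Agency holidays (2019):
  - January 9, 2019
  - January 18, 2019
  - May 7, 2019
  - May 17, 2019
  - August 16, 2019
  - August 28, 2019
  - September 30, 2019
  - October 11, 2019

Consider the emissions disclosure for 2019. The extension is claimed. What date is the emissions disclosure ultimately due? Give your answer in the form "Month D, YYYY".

June 7, 2019

The statutory due date is May 19, 2019.
May 19, 2019 is a Sunday; no weekend or holiday adjustment applies.
Applying the 15-business-day extension: 15 business days after May 19, 2019 is June 7, 2019.
No adjustment is made for weekends or holidays, so June 7, 2019 stands.
Deadline: June 7, 2019.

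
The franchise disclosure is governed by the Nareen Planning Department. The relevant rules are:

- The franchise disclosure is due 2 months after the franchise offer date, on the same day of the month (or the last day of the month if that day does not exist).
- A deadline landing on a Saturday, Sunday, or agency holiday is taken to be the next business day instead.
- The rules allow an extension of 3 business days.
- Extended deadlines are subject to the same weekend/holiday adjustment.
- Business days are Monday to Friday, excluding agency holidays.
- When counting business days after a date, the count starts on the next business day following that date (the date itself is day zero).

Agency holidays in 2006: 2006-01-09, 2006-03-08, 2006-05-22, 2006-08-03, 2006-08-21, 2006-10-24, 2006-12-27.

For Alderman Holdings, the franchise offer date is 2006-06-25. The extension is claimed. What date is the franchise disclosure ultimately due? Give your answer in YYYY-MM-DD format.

2006-08-30

2 months from 2006-06-25 is 2006-08-25.
2006-08-25 falls on a Friday, which is a business day, so no adjustment is needed.
Counting 3 further business days from 2006-08-25 reaches 2006-08-30.
2006-08-30 (Wednesday) is already a business day.
So the filing is due 2006-08-30.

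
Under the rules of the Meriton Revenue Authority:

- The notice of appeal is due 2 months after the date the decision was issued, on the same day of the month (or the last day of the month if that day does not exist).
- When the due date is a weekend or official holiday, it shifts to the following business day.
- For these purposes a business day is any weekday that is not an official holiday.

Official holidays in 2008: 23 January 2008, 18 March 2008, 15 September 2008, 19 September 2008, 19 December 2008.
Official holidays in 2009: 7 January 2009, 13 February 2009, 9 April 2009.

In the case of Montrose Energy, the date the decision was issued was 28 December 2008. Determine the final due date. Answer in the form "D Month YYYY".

2 months from 28 December 2008 is 28 February 2009.
28 February 2009 falls on a Saturday. Rolling to the next business day gives 2 March 2009, a Monday.
So the filing is due 2 March 2009.

2 March 2009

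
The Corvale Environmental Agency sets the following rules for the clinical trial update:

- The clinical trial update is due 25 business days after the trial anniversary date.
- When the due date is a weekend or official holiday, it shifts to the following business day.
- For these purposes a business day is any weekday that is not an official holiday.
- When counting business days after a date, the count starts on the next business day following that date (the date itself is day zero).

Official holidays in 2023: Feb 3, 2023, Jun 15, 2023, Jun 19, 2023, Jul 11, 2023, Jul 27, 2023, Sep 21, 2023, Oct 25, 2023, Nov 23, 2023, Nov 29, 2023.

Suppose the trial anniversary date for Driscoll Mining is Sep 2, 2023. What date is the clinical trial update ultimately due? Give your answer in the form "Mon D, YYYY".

Counting 25 business days after Sep 2, 2023 (skipping weekends and listed holidays) reaches Oct 9, 2023.
Oct 9, 2023 (Monday) is already a business day.
Final deadline: Oct 9, 2023.

Oct 9, 2023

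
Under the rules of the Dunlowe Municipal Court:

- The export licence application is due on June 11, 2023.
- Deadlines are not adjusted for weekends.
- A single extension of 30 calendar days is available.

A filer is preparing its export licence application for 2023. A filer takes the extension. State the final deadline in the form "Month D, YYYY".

July 11, 2023

The statutory due date is June 11, 2023.
June 11, 2023 is a Sunday; no weekend or holiday adjustment applies.
With the 30-day extension, June 11, 2023 becomes July 11, 2023.
No adjustment is made for weekends or holidays, so July 11, 2023 stands.
So the filing is due July 11, 2023.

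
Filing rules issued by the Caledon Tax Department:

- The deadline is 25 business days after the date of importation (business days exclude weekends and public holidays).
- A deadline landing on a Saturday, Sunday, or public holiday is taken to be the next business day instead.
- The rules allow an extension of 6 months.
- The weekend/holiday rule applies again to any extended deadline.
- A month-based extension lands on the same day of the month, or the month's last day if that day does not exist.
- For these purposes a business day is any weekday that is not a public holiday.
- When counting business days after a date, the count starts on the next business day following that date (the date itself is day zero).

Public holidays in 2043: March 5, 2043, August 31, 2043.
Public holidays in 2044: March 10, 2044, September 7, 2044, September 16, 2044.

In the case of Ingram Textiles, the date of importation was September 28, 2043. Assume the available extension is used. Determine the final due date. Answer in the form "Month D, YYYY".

May 2, 2044

Counting 25 business days after September 28, 2043 (skipping weekends and listed holidays) reaches November 2, 2043.
November 2, 2043 is a Monday and not a listed holiday, so it stands.
Applying the 6 months extension: 6 months after November 2, 2043 is May 2, 2044.
Since May 2, 2044 is a Monday and not a holiday, the date is unchanged.
So the filing is due May 2, 2044.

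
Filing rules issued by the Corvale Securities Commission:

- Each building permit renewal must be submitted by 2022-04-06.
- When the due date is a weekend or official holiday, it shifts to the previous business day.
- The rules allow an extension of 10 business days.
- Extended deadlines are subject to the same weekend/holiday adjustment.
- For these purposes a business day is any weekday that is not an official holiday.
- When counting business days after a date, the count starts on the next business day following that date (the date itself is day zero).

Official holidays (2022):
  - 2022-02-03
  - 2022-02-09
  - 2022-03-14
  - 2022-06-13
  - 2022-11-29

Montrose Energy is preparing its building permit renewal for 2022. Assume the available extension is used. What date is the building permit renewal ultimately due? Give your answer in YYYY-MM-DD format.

2022-04-20

The stated deadline is 2022-04-06.
Since 2022-04-06 is a Wednesday and not a holiday, the date is unchanged.
The 10-business-day extension runs from 2022-04-06 to 2022-04-20.
Since 2022-04-20 is a Wednesday and not a holiday, the date is unchanged.
The final due date is 2022-04-20.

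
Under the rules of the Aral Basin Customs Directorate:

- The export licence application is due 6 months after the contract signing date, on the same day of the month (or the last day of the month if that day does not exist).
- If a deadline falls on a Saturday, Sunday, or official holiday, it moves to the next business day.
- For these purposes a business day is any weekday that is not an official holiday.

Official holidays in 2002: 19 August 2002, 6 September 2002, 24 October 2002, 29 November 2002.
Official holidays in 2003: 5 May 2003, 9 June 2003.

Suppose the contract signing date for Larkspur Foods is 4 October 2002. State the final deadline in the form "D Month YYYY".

4 April 2003

6 months after 4 October 2002, on the same day of the month, is 4 April 2003.
4 April 2003 is a Friday and not a listed holiday, so it stands.
Deadline: 4 April 2003.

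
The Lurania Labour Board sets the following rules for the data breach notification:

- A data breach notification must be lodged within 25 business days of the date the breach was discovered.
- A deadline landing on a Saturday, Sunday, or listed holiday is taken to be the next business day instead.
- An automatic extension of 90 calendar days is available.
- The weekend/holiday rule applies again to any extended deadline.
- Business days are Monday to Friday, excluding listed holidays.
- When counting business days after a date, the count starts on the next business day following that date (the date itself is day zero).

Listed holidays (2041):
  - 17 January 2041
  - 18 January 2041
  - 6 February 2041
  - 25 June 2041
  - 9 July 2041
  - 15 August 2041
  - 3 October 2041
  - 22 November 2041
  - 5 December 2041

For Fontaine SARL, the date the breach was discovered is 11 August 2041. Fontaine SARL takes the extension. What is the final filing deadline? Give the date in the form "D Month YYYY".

Starting the day after 11 August 2041 and counting 25 business days lands on 16 September 2041.
16 September 2041 is a Monday and not a listed holiday, so it stands.
With the 90-day extension, 16 September 2041 becomes 15 December 2041.
15 December 2041 falls on a Sunday. Rolling to the next business day gives 16 December 2041, a Monday.
Final deadline: 16 December 2041.

16 December 2041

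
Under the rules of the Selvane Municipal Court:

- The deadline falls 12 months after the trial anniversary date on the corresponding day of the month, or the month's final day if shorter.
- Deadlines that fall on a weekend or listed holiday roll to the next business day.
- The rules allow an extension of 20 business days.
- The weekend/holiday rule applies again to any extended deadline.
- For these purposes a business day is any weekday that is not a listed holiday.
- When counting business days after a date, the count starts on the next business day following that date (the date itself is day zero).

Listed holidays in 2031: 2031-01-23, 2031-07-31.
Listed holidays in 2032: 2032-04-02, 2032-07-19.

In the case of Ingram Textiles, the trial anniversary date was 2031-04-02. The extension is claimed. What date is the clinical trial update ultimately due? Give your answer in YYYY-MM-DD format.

Moving 12 months forward from 2031-04-02 on the corresponding day gives 2032-04-02.
Because 2032-04-02 is a listed holiday, the deadline becomes 2032-04-05 (Monday).
The 20-business-day extension runs from 2032-04-05 to 2032-05-03.
2032-05-03 (Monday) is already a business day.
Deadline: 2032-05-03.

2032-05-03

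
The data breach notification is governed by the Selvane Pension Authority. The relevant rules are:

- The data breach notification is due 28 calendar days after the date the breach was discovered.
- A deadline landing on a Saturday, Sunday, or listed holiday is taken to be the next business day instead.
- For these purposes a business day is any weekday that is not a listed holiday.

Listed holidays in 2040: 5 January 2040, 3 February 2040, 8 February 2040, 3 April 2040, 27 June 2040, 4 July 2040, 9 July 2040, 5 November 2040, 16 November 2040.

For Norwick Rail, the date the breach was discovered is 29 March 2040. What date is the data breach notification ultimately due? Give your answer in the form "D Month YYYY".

26 April 2040

28 calendar days after 29 March 2040 is 26 April 2040.
26 April 2040 (Thursday) is already a business day.
Final deadline: 26 April 2040.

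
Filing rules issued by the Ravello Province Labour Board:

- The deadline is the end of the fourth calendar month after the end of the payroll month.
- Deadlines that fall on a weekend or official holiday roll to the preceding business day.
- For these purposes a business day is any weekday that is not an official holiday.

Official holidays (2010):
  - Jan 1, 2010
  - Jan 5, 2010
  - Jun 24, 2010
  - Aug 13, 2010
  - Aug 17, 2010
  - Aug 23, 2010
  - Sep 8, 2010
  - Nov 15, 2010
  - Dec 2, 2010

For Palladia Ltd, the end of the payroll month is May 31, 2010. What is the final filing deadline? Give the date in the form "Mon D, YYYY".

Sep 30, 2010

4 months after May 31, 2010 is September 2010; that month ends on Sep 30, 2010.
Sep 30, 2010 falls on a Thursday, which is a business day, so no adjustment is needed.
Final deadline: Sep 30, 2010.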